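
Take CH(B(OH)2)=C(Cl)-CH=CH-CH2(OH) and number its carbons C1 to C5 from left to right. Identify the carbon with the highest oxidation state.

C2

Tallying each carbon's bonds:
C1: 2C, 1H, 1B → 0 − 1 − 1 = -2
C2: 3C, 1Cl → 0 + 1 = +1
C3: 3C, 1H → 0 − 1 = -1
C4: 3C, 1H → 0 − 1 = -1
C5: 1C, 2H, 1O → 0 − 2 + 1 = -1
The most oxidised carbon is C2 at +1.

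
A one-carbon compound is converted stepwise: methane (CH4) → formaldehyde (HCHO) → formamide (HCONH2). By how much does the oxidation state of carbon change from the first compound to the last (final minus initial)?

+6

Carbon oxidation states along the series — methane: -4, formaldehyde: 0, formamide: +2.
Net change = +2 − (-4) = +6.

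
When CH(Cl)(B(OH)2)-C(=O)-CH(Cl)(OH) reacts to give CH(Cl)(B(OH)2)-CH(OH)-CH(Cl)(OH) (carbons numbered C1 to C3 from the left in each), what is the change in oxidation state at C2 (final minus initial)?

-2

Before: C2 has 2 bonds to C, 2 bonds to O → oxidation state +2.
After: C2 has 2 bonds to C, 1 bond to H, 1 bond to O → oxidation state 0.
Δ = 0 − (+2) = -2, so this is a reduction at C2.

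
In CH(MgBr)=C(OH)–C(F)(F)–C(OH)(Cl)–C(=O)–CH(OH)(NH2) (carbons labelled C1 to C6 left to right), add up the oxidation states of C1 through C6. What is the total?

+6

Each bond to a more electronegative atom (O, N, halogen) counts +1, each bond to a less electronegative atom (H, metal, B, Si) counts −1, and each C–C bond counts 0. Tallying each carbon:
C1: 2C, 1H, 1Mg → 0 − 1 − 1 = -2
C2: 3C, 1O → 0 + 1 = +1
C3: 2C, 2F → 0 + 2 = +2
C4: 2C, 1O, 1Cl → 0 + 1 + 1 = +2
C5: 2C, 2O → 0 + 2 = +2
C6: 1C, 1H, 1O, 1N → 0 − 1 + 1 + 1 = +1
Sum = -2 + 1 + 2 + 2 + 2 + 1 = +6.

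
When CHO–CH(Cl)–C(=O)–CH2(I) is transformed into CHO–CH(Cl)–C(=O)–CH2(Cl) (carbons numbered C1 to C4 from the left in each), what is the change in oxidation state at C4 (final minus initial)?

0

Before: C4 has 1 bond to C, 2 bonds to H, 1 bond to I → oxidation state -1.
After: C4 has 1 bond to C, 2 bonds to H, 1 bond to Cl → oxidation state -1.
Δ = -1 − (-1) = 0, so no net redox change at C4.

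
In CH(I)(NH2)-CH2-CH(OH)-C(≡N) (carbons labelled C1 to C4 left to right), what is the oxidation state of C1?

+1

Count +1 for every bond to an atom more electronegative than carbon and −1 for every bond to one less electronegative; C–C bonds are 0.
C1 has one bond to C (0), one bond to I (+1), one bond to N (+1), one bond to H (-1).
Oxidation state = 0 + 1 + 1 − 1 = +1.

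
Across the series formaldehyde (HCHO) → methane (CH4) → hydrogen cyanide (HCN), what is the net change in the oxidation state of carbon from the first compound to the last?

Carbon oxidation states along the series — formaldehyde: 0, methane: -4, hydrogen cyanide: +2.
Net change = +2 − (0) = +2.

+2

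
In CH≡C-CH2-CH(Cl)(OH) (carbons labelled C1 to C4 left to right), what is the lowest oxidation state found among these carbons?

Assign +1 per bond to O/N/halogen, −1 per bond to H or an electropositive element, and 0 per bond to carbon. Tallying each carbon:
C1: 3C, 1H → 0 − 1 = -1
C2: 4C → 0 = 0
C3: 2C, 2H → 0 − 2 = -2
C4: 1C, 1H, 1O, 1Cl → 0 − 1 + 1 + 1 = +1
The lowest value is -2.

-2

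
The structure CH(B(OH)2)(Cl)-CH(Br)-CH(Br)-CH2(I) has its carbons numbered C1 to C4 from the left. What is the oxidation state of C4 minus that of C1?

0

C4: 1C, 2H, 1I → 0 − 2 + 1 = -1
C1: 1C, 1H, 1Cl, 1B → 0 − 1 + 1 − 1 = -1
Difference: -1 − (-1) = 0.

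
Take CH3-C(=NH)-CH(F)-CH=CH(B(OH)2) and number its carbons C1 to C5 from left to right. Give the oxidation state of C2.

C2 has one bond to C (0), one bond to C (0), a double bond to N (2×+1 = +2).
Oxidation state = 0 + 0 + 2 = +2.

+2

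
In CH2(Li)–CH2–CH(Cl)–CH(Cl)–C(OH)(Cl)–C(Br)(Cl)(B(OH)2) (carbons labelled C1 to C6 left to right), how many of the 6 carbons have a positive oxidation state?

2

Tallying each carbon's bonds:
C1: 1C, 2H, 1Li → 0 − 2 − 1 = -3
C2: 2C, 2H → 0 − 2 = -2
C3: 2C, 1H, 1Cl → 0 − 1 + 1 = 0
C4: 2C, 1H, 1Cl → 0 − 1 + 1 = 0
C5: 2C, 1O, 1Cl → 0 + 1 + 1 = +2
C6: 1C, 1Cl, 1Br, 1B → 0 + 1 + 1 − 1 = +1
2 carbons (C5, C6) meet the condition.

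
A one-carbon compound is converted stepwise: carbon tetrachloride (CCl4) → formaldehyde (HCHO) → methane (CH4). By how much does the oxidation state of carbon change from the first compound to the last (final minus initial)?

Carbon oxidation states along the series — carbon tetrachloride: +4, formaldehyde: 0, methane: -4.
Net change = -4 − (+4) = -8.

-8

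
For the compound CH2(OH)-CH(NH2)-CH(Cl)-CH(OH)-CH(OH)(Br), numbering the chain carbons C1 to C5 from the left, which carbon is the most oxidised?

Each bond to a more electronegative atom (O, N, halogen) counts +1, each bond to a less electronegative atom (H, metal, B, Si) counts −1, and each C–C bond counts 0. Tallying each carbon:
C1: 1C, 2H, 1O → 0 − 2 + 1 = -1
C2: 2C, 1H, 1N → 0 − 1 + 1 = 0
C3: 2C, 1H, 1Cl → 0 − 1 + 1 = 0
C4: 2C, 1H, 1O → 0 − 1 + 1 = 0
C5: 1C, 1H, 1O, 1Br → 0 − 1 + 1 + 1 = +1
The most oxidised carbon is C5 at +1.

C5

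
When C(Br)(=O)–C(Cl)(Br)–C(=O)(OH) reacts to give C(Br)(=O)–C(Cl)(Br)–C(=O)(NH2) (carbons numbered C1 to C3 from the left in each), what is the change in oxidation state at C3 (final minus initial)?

Before: C3 has 1 bond to C, 3 bonds to O → oxidation state +3.
After: C3 has 1 bond to C, 2 bonds to O, 1 bond to N → oxidation state +3.
Δ = +3 − (+3) = 0, so no net redox change at C3.

0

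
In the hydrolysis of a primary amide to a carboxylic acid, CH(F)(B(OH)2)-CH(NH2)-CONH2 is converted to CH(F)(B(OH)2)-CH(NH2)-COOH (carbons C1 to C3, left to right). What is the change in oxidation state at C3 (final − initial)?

0

Before: C3 has 1 bond to C, 2 bonds to O, 1 bond to N → oxidation state +3.
After: C3 has 1 bond to C, 3 bonds to O → oxidation state +3.
Δ = +3 − (+3) = 0, so no net redox change at C3.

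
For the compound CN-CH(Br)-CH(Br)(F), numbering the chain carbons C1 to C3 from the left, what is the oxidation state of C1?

+3

Assign +1 per bond to O/N/halogen, −1 per bond to H or an electropositive element, and 0 per bond to carbon.
C1 has one bond to C (0), a triple bond to N (3×+1 = +3).
Oxidation state = 0 + 3 = +3.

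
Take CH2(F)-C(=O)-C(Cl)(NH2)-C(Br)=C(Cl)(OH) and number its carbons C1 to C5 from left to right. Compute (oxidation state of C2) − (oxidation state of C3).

0

C2: 2C, 2O → 0 + 2 = +2
C3: 2C, 1N, 1Cl → 0 + 1 + 1 = +2
Difference: +2 − (+2) = 0.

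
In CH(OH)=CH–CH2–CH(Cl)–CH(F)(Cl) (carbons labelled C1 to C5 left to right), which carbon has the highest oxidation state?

Each bond to a more electronegative atom (O, N, halogen) counts +1, each bond to a less electronegative atom (H, metal, B, Si) counts −1, and each C–C bond counts 0. Tallying each carbon:
C1: 2C, 1H, 1O → 0 − 1 + 1 = 0
C2: 3C, 1H → 0 − 1 = -1
C3: 2C, 2H → 0 − 2 = -2
C4: 2C, 1H, 1Cl → 0 − 1 + 1 = 0
C5: 1C, 1H, 1F, 1Cl → 0 − 1 + 1 + 1 = +1
The most oxidised carbon is C5 at +1.

C5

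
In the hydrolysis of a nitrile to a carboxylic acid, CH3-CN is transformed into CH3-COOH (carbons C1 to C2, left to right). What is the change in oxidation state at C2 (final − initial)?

Before: C2 has 1 bond to C, 3 bonds to N → oxidation state +3.
After: C2 has 1 bond to C, 3 bonds to O → oxidation state +3.
Δ = +3 − (+3) = 0, so no net redox change at C2.

0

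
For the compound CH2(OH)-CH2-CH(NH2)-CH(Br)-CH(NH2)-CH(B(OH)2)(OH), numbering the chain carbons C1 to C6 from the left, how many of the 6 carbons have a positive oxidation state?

Bonds to more-electronegative neighbours contribute +1 each, bonds to H or metals contribute −1 each, and C–C bonds contribute 0. Tallying each carbon:
C1: 1C, 2H, 1O → 0 − 2 + 1 = -1
C2: 2C, 2H → 0 − 2 = -2
C3: 2C, 1H, 1N → 0 − 1 + 1 = 0
C4: 2C, 1H, 1Br → 0 − 1 + 1 = 0
C5: 2C, 1H, 1N → 0 − 1 + 1 = 0
C6: 1C, 1H, 1O, 1B → 0 − 1 + 1 − 1 = -1
0 carbons meet the condition.

0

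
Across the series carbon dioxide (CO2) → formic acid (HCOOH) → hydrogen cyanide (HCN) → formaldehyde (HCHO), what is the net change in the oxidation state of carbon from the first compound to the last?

Carbon oxidation states along the series — carbon dioxide: +4, formic acid: +2, hydrogen cyanide: +2, formaldehyde: 0.
Net change = 0 − (+4) = -4.

-4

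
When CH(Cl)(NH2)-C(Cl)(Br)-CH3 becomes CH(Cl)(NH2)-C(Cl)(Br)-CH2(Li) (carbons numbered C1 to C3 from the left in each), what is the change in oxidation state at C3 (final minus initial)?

0

Before: C3 has 1 bond to C, 3 bonds to H → oxidation state -3.
After: C3 has 1 bond to C, 2 bonds to H, 1 bond to Li → oxidation state -3.
Δ = -3 − (-3) = 0, so no net redox change at C3.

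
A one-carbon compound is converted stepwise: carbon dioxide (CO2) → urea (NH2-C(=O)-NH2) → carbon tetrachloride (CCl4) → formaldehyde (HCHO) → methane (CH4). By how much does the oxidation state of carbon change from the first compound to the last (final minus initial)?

Carbon oxidation states along the series — carbon dioxide: +4, urea: +4, carbon tetrachloride: +4, formaldehyde: 0, methane: -4.
Net change = -4 − (+4) = -8.

-8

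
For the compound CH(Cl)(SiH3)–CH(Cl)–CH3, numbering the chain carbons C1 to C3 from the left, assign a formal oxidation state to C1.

-1

C1 has one bond to C (0), one bond to Cl (+1), one bond to Si (-1), one bond to H (-1).
Oxidation state = 0 + 1 − 1 − 1 = -1.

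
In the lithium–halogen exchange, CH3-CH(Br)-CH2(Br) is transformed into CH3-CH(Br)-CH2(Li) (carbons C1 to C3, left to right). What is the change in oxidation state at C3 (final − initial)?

-2

Before: C3 has 1 bond to C, 2 bonds to H, 1 bond to Br → oxidation state -1.
After: C3 has 1 bond to C, 2 bonds to H, 1 bond to Li → oxidation state -3.
Δ = -3 − (-1) = -2, so this is a reduction at C3.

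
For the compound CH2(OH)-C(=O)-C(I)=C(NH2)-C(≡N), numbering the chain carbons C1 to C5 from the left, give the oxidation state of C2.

Each bond to a more electronegative atom (O, N, halogen) counts +1, each bond to a less electronegative atom (H, metal, B, Si) counts −1, and each C–C bond counts 0.
C2 has one bond to C (0), one bond to C (0), a double bond to O (2×+1 = +2).
Oxidation state = 0 + 0 + 2 = +2.

+2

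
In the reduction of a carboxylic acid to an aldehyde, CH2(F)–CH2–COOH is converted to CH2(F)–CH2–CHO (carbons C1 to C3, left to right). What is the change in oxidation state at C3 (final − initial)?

Before: C3 has 1 bond to C, 3 bonds to O → oxidation state +3.
After: C3 has 1 bond to C, 1 bond to H, 2 bonds to O → oxidation state +1.
Δ = +1 − (+3) = -2, so this is a reduction at C3.

-2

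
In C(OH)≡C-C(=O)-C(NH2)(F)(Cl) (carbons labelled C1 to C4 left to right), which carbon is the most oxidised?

Tallying each carbon's bonds:
C1: 3C, 1O → 0 + 1 = +1
C2: 4C → 0 = 0
C3: 2C, 2O → 0 + 2 = +2
C4: 1C, 1N, 1F, 1Cl → 0 + 1 + 1 + 1 = +3
The most oxidised carbon is C4 at +3.

C4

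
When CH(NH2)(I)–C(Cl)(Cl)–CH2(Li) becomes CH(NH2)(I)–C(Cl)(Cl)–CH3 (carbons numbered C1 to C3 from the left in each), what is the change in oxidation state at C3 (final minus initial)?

0

Before: C3 has 1 bond to C, 2 bonds to H, 1 bond to Li → oxidation state -3.
After: C3 has 1 bond to C, 3 bonds to H → oxidation state -3.
Δ = -3 − (-3) = 0, so no net redox change at C3.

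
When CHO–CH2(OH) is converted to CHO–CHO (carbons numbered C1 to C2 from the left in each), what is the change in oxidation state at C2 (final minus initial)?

+2

Before: C2 has 1 bond to C, 2 bonds to H, 1 bond to O → oxidation state -1.
After: C2 has 1 bond to C, 1 bond to H, 2 bonds to O → oxidation state +1.
Δ = +1 − (-1) = +2, so this is an oxidation at C2.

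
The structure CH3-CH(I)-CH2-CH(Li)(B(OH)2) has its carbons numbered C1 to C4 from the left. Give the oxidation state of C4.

-3

Bonds to more-electronegative neighbours contribute +1 each, bonds to H or metals contribute −1 each, and C–C bonds contribute 0.
C4 has one bond to C (0), one bond to Li (-1), one bond to B (-1), one bond to H (-1).
Oxidation state = 0 − 1 − 1 − 1 = -3.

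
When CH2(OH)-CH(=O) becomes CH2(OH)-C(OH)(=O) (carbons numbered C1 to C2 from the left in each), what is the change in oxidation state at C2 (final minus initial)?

Before: C2 has 1 bond to C, 1 bond to H, 2 bonds to O → oxidation state +1.
After: C2 has 1 bond to C, 3 bonds to O → oxidation state +3.
Δ = +3 − (+1) = +2, so this is an oxidation at C2.

+2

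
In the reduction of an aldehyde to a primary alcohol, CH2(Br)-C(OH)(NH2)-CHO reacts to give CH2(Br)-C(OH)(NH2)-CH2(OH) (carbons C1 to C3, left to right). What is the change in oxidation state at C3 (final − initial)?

Before: C3 has 1 bond to C, 1 bond to H, 2 bonds to O → oxidation state +1.
After: C3 has 1 bond to C, 2 bonds to H, 1 bond to O → oxidation state -1.
Δ = -1 − (+1) = -2, so this is a reduction at C3.

-2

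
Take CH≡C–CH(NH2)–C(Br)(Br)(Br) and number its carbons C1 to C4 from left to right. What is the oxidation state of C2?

C2 has a triple bond to C (3×0 = 0), one bond to C (0).
Oxidation state = 0 + 0 = 0.

0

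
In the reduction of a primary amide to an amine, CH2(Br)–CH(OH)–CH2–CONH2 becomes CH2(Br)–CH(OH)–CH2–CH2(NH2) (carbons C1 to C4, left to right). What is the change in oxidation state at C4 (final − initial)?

-4

Before: C4 has 1 bond to C, 2 bonds to O, 1 bond to N → oxidation state +3.
After: C4 has 1 bond to C, 2 bonds to H, 1 bond to N → oxidation state -1.
Δ = -1 − (+3) = -4, so this is a reduction at C4.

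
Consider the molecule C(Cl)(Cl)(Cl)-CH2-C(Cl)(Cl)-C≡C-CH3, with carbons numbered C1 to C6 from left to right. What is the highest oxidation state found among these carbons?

Each bond to a more electronegative atom (O, N, halogen) counts +1, each bond to a less electronegative atom (H, metal, B, Si) counts −1, and each C–C bond counts 0. Tallying each carbon:
C1: 1C, 3Cl → 0 + 3 = +3
C2: 2C, 2H → 0 − 2 = -2
C3: 2C, 2Cl → 0 + 2 = +2
C4: 4C → 0 = 0
C5: 4C → 0 = 0
C6: 1C, 3H → 0 − 3 = -3
The highest value is +3.

+3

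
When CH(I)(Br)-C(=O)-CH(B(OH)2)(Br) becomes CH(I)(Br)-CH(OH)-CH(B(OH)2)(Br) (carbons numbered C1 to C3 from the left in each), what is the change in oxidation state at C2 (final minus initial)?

Before: C2 has 2 bonds to C, 2 bonds to O → oxidation state +2.
After: C2 has 2 bonds to C, 1 bond to H, 1 bond to O → oxidation state 0.
Δ = 0 − (+2) = -2, so this is a reduction at C2.

-2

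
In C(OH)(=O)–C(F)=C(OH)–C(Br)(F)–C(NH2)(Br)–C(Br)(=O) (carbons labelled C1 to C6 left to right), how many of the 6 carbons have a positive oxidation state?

6

Tallying each carbon's bonds:
C1: 1C, 3O → 0 + 3 = +3
C2: 3C, 1F → 0 + 1 = +1
C3: 3C, 1O → 0 + 1 = +1
C4: 2C, 1F, 1Br → 0 + 1 + 1 = +2
C5: 2C, 1N, 1Br → 0 + 1 + 1 = +2
C6: 1C, 2O, 1Br → 0 + 2 + 1 = +3
6 carbons (C1, C2, C3, C4, C5, C6) meet the condition.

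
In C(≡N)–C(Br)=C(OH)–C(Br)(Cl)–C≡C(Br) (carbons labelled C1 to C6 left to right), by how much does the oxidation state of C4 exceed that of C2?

+1

C4: 2C, 1Cl, 1Br → 0 + 1 + 1 = +2
C2: 3C, 1Br → 0 + 1 = +1
Difference: +2 − (+1) = +1.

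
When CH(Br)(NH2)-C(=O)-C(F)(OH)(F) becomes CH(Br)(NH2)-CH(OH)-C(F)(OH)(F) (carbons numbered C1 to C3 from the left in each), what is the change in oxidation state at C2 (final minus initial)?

Before: C2 has 2 bonds to C, 2 bonds to O → oxidation state +2.
After: C2 has 2 bonds to C, 1 bond to H, 1 bond to O → oxidation state 0.
Δ = 0 − (+2) = -2, so this is a reduction at C2.

-2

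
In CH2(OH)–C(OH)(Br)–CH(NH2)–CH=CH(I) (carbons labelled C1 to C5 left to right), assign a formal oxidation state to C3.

Bonds to more-electronegative neighbours contribute +1 each, bonds to H or metals contribute −1 each, and C–C bonds contribute 0.
C3 has one bond to C (0), one bond to C (0), one bond to N (+1), one bond to H (-1).
Oxidation state = 0 + 0 + 1 − 1 = 0.

0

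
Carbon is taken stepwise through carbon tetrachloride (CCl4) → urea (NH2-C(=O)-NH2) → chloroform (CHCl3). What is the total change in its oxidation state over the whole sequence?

-2

Carbon oxidation states along the series — carbon tetrachloride: +4, urea: +4, chloroform: +2.
Net change = +2 − (+4) = -2.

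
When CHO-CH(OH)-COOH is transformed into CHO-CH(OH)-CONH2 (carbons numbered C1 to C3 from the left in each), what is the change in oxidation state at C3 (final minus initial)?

0

Before: C3 has 1 bond to C, 3 bonds to O → oxidation state +3.
After: C3 has 1 bond to C, 2 bonds to O, 1 bond to N → oxidation state +3.
Δ = +3 − (+3) = 0, so no net redox change at C3.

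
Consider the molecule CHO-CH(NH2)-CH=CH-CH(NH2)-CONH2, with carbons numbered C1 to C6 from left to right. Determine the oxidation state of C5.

0

C5 has one bond to C (0), one bond to C (0), one bond to N (+1), one bond to H (-1).
Oxidation state = 0 + 0 + 1 − 1 = 0.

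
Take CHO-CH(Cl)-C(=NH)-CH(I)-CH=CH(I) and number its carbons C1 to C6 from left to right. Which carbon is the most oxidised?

Tallying each carbon's bonds:
C1: 1C, 1H, 2O → 0 − 1 + 2 = +1
C2: 2C, 1H, 1Cl → 0 − 1 + 1 = 0
C3: 2C, 2N → 0 + 2 = +2
C4: 2C, 1H, 1I → 0 − 1 + 1 = 0
C5: 3C, 1H → 0 − 1 = -1
C6: 2C, 1H, 1I → 0 − 1 + 1 = 0
The most oxidised carbon is C3 at +2.

C3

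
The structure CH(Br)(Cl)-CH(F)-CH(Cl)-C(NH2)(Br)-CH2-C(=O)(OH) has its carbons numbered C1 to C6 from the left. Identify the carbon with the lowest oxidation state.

Tallying each carbon's bonds:
C1: 1C, 1H, 1Cl, 1Br → 0 − 1 + 1 + 1 = +1
C2: 2C, 1H, 1F → 0 − 1 + 1 = 0
C3: 2C, 1H, 1Cl → 0 − 1 + 1 = 0
C4: 2C, 1N, 1Br → 0 + 1 + 1 = +2
C5: 2C, 2H → 0 − 2 = -2
C6: 1C, 3O → 0 + 3 = +3
The most reduced carbon is C5 at -2.

C5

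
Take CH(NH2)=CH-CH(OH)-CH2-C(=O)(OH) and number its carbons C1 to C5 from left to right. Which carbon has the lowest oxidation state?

Tallying each carbon's bonds:
C1: 2C, 1H, 1N → 0 − 1 + 1 = 0
C2: 3C, 1H → 0 − 1 = -1
C3: 2C, 1H, 1O → 0 − 1 + 1 = 0
C4: 2C, 2H → 0 − 2 = -2
C5: 1C, 3O → 0 + 3 = +3
The most reduced carbon is C4 at -2.

C4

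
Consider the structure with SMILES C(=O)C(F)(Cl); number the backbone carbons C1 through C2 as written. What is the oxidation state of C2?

Each bond to a more electronegative atom (O, N, halogen) counts +1, each bond to a less electronegative atom (H, metal, B, Si) counts −1, and each C–C bond counts 0.
C2 has one bond to C (0), one bond to H (-1), one bond to F (+1), one bond to Cl (+1).
Oxidation state = 0 − 1 + 1 + 1 = +1.

+1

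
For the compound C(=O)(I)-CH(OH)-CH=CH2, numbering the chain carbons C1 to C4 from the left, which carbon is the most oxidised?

Tallying each carbon's bonds:
C1: 1C, 2O, 1I → 0 + 2 + 1 = +3
C2: 2C, 1H, 1O → 0 − 1 + 1 = 0
C3: 3C, 1H → 0 − 1 = -1
C4: 2C, 2H → 0 − 2 = -2
The most oxidised carbon is C1 at +3.

C1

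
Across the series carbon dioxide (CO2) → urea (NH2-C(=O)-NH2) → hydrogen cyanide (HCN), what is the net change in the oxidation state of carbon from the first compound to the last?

Carbon oxidation states along the series — carbon dioxide: +4, urea: +4, hydrogen cyanide: +2.
Net change = +2 − (+4) = -2.

-2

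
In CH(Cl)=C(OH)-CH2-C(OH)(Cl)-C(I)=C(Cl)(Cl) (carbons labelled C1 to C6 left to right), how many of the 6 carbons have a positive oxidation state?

Each bond to a more electronegative atom (O, N, halogen) counts +1, each bond to a less electronegative atom (H, metal, B, Si) counts −1, and each C–C bond counts 0. Tallying each carbon:
C1: 2C, 1H, 1Cl → 0 − 1 + 1 = 0
C2: 3C, 1O → 0 + 1 = +1
C3: 2C, 2H → 0 − 2 = -2
C4: 2C, 1O, 1Cl → 0 + 1 + 1 = +2
C5: 3C, 1I → 0 + 1 = +1
C6: 2C, 2Cl → 0 + 2 = +2
4 carbons (C2, C4, C5, C6) meet the condition.

4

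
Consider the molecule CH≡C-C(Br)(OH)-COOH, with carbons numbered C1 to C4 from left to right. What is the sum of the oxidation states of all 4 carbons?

+4

Bonds to more-electronegative neighbours contribute +1 each, bonds to H or metals contribute −1 each, and C–C bonds contribute 0. Tallying each carbon:
C1: 3C, 1H → 0 − 1 = -1
C2: 4C → 0 = 0
C3: 2C, 1O, 1Br → 0 + 1 + 1 = +2
C4: 1C, 3O → 0 + 3 = +3
Sum = -1 + 0 + 2 + 3 = +4.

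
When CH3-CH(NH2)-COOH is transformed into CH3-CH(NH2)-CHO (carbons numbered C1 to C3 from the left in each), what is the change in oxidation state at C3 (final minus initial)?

-2

Before: C3 has 1 bond to C, 3 bonds to O → oxidation state +3.
After: C3 has 1 bond to C, 1 bond to H, 2 bonds to O → oxidation state +1.
Δ = +1 − (+3) = -2, so this is a reduction at C3.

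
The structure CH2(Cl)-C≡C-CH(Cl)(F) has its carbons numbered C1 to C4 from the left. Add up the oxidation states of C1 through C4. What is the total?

0

Each bond to a more electronegative atom (O, N, halogen) counts +1, each bond to a less electronegative atom (H, metal, B, Si) counts −1, and each C–C bond counts 0. Tallying each carbon:
C1: 1C, 2H, 1Cl → 0 − 2 + 1 = -1
C2: 4C → 0 = 0
C3: 4C → 0 = 0
C4: 1C, 1H, 1F, 1Cl → 0 − 1 + 1 + 1 = +1
Sum = -1 + 0 + 0 + 1 = 0.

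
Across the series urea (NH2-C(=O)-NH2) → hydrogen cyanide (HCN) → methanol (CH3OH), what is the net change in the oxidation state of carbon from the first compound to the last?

-6

Carbon oxidation states along the series — urea: +4, hydrogen cyanide: +2, methanol: -2.
Net change = -2 − (+4) = -6.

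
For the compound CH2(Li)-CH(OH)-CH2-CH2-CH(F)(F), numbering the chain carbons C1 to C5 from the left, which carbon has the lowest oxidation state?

C1

Tallying each carbon's bonds:
C1: 1C, 2H, 1Li → 0 − 2 − 1 = -3
C2: 2C, 1H, 1O → 0 − 1 + 1 = 0
C3: 2C, 2H → 0 − 2 = -2
C4: 2C, 2H → 0 − 2 = -2
C5: 1C, 1H, 2F → 0 − 1 + 2 = +1
The most reduced carbon is C1 at -3.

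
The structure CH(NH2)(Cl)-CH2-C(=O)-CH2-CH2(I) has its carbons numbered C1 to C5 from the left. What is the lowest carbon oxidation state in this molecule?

-2

Tallying each carbon's bonds:
C1: 1C, 1H, 1N, 1Cl → 0 − 1 + 1 + 1 = +1
C2: 2C, 2H → 0 − 2 = -2
C3: 2C, 2O → 0 + 2 = +2
C4: 2C, 2H → 0 − 2 = -2
C5: 1C, 2H, 1I → 0 − 2 + 1 = -1
The lowest value is -2.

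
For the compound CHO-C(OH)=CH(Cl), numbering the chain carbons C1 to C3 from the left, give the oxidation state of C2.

+1

Each bond to a more electronegative atom (O, N, halogen) counts +1, each bond to a less electronegative atom (H, metal, B, Si) counts −1, and each C–C bond counts 0.
C2 has one bond to C (0), a double bond to C (2×0 = 0), one bond to O (+1).
Oxidation state = 0 + 0 + 1 = +1.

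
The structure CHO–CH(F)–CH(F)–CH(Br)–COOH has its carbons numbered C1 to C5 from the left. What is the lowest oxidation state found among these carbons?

0

Each bond to a more electronegative atom (O, N, halogen) counts +1, each bond to a less electronegative atom (H, metal, B, Si) counts −1, and each C–C bond counts 0. Tallying each carbon:
C1: 1C, 1H, 2O → 0 − 1 + 2 = +1
C2: 2C, 1H, 1F → 0 − 1 + 1 = 0
C3: 2C, 1H, 1F → 0 − 1 + 1 = 0
C4: 2C, 1H, 1Br → 0 − 1 + 1 = 0
C5: 1C, 3O → 0 + 3 = +3
The lowest value is 0.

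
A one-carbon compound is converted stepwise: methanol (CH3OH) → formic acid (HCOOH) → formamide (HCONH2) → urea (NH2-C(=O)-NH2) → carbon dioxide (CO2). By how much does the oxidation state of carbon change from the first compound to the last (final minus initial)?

Carbon oxidation states along the series — methanol: -2, formic acid: +2, formamide: +2, urea: +4, carbon dioxide: +4.
Net change = +4 − (-2) = +6.

+6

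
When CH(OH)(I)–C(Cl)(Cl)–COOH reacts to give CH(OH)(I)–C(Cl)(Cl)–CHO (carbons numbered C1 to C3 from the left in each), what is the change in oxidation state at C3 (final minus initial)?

-2

Before: C3 has 1 bond to C, 3 bonds to O → oxidation state +3.
After: C3 has 1 bond to C, 1 bond to H, 2 bonds to O → oxidation state +1.
Δ = +1 − (+3) = -2, so this is a reduction at C3.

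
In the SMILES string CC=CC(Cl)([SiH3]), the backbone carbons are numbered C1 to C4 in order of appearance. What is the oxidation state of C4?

-1

C4 has one bond to C (0), one bond to Cl (+1), one bond to Si (-1), one bond to H (-1).
Oxidation state = 0 + 1 − 1 − 1 = -1.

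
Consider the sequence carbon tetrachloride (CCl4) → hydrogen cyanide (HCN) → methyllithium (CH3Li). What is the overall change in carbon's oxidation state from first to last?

-8

Carbon oxidation states along the series — carbon tetrachloride: +4, hydrogen cyanide: +2, methyllithium: -4.
Net change = -4 − (+4) = -8.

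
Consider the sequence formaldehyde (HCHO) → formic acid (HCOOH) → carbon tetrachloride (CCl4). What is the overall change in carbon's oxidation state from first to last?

+4

Carbon oxidation states along the series — formaldehyde: 0, formic acid: +2, carbon tetrachloride: +4.
Net change = +4 − (0) = +4.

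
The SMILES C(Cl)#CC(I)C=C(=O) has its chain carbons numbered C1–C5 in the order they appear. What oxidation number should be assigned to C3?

Count +1 for every bond to an atom more electronegative than carbon and −1 for every bond to one less electronegative; C–C bonds are 0.
C3 has one bond to C (0), one bond to C (0), one bond to H (-1), one bond to I (+1).
Oxidation state = 0 + 0 − 1 + 1 = 0.

0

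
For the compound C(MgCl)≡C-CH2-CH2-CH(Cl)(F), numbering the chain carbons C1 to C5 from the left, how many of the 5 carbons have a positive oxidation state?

1

Tallying each carbon's bonds:
C1: 3C, 1Mg → 0 − 1 = -1
C2: 4C → 0 = 0
C3: 2C, 2H → 0 − 2 = -2
C4: 2C, 2H → 0 − 2 = -2
C5: 1C, 1H, 1F, 1Cl → 0 − 1 + 1 + 1 = +1
1 carbon (C5) meets the condition.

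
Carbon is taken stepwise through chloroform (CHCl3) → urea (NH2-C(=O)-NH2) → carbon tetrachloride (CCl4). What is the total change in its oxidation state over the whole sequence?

+2

Carbon oxidation states along the series — chloroform: +2, urea: +4, carbon tetrachloride: +4.
Net change = +4 − (+2) = +2.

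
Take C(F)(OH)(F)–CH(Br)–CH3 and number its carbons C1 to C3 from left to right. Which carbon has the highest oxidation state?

C1

Tallying each carbon's bonds:
C1: 1C, 1O, 2F → 0 + 1 + 2 = +3
C2: 2C, 1H, 1Br → 0 − 1 + 1 = 0
C3: 1C, 3H → 0 − 3 = -3
The most oxidised carbon is C1 at +3.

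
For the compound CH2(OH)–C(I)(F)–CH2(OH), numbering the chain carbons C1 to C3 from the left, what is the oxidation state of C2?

+2

C2 has one bond to C (0), one bond to C (0), one bond to I (+1), one bond to F (+1).
Oxidation state = 0 + 0 + 1 + 1 = +2.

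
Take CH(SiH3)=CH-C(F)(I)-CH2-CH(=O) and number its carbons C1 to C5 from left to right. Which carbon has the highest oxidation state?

Count +1 for every bond to an atom more electronegative than carbon and −1 for every bond to one less electronegative; C–C bonds are 0. Tallying each carbon:
C1: 2C, 1H, 1Si → 0 − 1 − 1 = -2
C2: 3C, 1H → 0 − 1 = -1
C3: 2C, 1F, 1I → 0 + 1 + 1 = +2
C4: 2C, 2H → 0 − 2 = -2
C5: 1C, 1H, 2O → 0 − 1 + 2 = +1
The most oxidised carbon is C3 at +2.

C3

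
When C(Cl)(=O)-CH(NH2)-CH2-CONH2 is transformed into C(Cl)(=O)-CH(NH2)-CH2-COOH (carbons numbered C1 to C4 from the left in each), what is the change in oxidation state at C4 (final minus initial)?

Before: C4 has 1 bond to C, 2 bonds to O, 1 bond to N → oxidation state +3.
After: C4 has 1 bond to C, 3 bonds to O → oxidation state +3.
Δ = +3 − (+3) = 0, so no net redox change at C4.

0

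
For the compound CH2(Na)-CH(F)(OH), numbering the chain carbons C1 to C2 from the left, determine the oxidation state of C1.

-3

C1 has one bond to C (0), one bond to H (-1), one bond to H (-1), one bond to Na (-1).
Oxidation state = 0 − 1 − 1 − 1 = -3.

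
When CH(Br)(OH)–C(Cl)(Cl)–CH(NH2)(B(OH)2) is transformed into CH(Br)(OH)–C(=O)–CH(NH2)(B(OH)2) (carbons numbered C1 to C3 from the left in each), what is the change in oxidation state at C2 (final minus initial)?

Before: C2 has 2 bonds to C, 2 bonds to Cl → oxidation state +2.
After: C2 has 2 bonds to C, 2 bonds to O → oxidation state +2.
Δ = +2 − (+2) = 0, so no net redox change at C2.

0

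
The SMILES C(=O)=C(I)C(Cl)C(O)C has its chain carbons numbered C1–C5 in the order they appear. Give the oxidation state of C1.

+2

Bonds to more-electronegative neighbours contribute +1 each, bonds to H or metals contribute −1 each, and C–C bonds contribute 0.
C1 has a double bond to C (2×0 = 0), a double bond to O (2×+1 = +2).
Oxidation state = 0 + 2 = +2.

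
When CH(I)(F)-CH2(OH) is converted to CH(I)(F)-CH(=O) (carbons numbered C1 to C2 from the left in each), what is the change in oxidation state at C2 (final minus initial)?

+2

Before: C2 has 1 bond to C, 2 bonds to H, 1 bond to O → oxidation state -1.
After: C2 has 1 bond to C, 1 bond to H, 2 bonds to O → oxidation state +1.
Δ = +1 − (-1) = +2, so this is an oxidation at C2.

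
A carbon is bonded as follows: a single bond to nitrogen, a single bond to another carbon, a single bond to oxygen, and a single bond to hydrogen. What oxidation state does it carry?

+1

The carbon has one bond to C (0), one bond to H (-1), one bond to O (+1), one bond to N (+1).
Oxidation state = 0 − 1 + 1 + 1 = +1.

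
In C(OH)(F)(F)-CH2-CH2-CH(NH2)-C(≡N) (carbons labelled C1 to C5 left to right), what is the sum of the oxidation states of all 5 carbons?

+2

Tallying each carbon's bonds:
C1: 1C, 1O, 2F → 0 + 1 + 2 = +3
C2: 2C, 2H → 0 − 2 = -2
C3: 2C, 2H → 0 − 2 = -2
C4: 2C, 1H, 1N → 0 − 1 + 1 = 0
C5: 1C, 3N → 0 + 3 = +3
Sum = +3 − 2 − 2 + 0 + 3 = +2.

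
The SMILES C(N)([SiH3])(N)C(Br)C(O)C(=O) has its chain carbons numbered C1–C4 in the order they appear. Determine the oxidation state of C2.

C2 has one bond to C (0), one bond to C (0), one bond to H (-1), one bond to Br (+1).
Oxidation state = 0 + 0 − 1 + 1 = 0.

0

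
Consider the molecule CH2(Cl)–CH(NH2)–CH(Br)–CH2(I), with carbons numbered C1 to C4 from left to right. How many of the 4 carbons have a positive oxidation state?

Tallying each carbon's bonds:
C1: 1C, 2H, 1Cl → 0 − 2 + 1 = -1
C2: 2C, 1H, 1N → 0 − 1 + 1 = 0
C3: 2C, 1H, 1Br → 0 − 1 + 1 = 0
C4: 1C, 2H, 1I → 0 − 2 + 1 = -1
0 carbons meet the condition.

0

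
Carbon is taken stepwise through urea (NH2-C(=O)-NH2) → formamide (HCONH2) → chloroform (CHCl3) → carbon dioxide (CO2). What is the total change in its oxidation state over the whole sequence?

0

Carbon oxidation states along the series — urea: +4, formamide: +2, chloroform: +2, carbon dioxide: +4.
Net change = +4 − (+4) = 0.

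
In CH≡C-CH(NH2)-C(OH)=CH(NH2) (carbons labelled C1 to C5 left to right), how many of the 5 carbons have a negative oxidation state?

1

Tallying each carbon's bonds:
C1: 3C, 1H → 0 − 1 = -1
C2: 4C → 0 = 0
C3: 2C, 1H, 1N → 0 − 1 + 1 = 0
C4: 3C, 1O → 0 + 1 = +1
C5: 2C, 1H, 1N → 0 − 1 + 1 = 0
1 carbon (C1) meets the condition.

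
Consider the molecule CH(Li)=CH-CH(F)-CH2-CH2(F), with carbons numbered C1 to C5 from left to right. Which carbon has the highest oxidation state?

Bonds to more-electronegative neighbours contribute +1 each, bonds to H or metals contribute −1 each, and C–C bonds contribute 0. Tallying each carbon:
C1: 2C, 1H, 1Li → 0 − 1 − 1 = -2
C2: 3C, 1H → 0 − 1 = -1
C3: 2C, 1H, 1F → 0 − 1 + 1 = 0
C4: 2C, 2H → 0 − 2 = -2
C5: 1C, 2H, 1F → 0 − 2 + 1 = -1
The most oxidised carbon is C3 at 0.

C3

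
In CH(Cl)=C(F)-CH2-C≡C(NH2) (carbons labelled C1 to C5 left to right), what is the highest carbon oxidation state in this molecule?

Each bond to a more electronegative atom (O, N, halogen) counts +1, each bond to a less electronegative atom (H, metal, B, Si) counts −1, and each C–C bond counts 0. Tallying each carbon:
C1: 2C, 1H, 1Cl → 0 − 1 + 1 = 0
C2: 3C, 1F → 0 + 1 = +1
C3: 2C, 2H → 0 − 2 = -2
C4: 4C → 0 = 0
C5: 3C, 1N → 0 + 1 = +1
The highest value is +1.

+1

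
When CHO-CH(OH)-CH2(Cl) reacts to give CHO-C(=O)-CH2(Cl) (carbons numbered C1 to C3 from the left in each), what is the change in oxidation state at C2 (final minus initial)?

Before: C2 has 2 bonds to C, 1 bond to H, 1 bond to O → oxidation state 0.
After: C2 has 2 bonds to C, 2 bonds to O → oxidation state +2.
Δ = +2 − (0) = +2, so this is an oxidation at C2.

+2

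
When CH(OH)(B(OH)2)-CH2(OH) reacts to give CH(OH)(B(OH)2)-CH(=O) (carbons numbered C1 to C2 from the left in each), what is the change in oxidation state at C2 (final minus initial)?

+2

Before: C2 has 1 bond to C, 2 bonds to H, 1 bond to O → oxidation state -1.
After: C2 has 1 bond to C, 1 bond to H, 2 bonds to O → oxidation state +1.
Δ = +1 − (-1) = +2, so this is an oxidation at C2.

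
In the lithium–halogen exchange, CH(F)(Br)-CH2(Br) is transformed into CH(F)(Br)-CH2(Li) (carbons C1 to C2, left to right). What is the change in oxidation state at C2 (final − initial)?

Before: C2 has 1 bond to C, 2 bonds to H, 1 bond to Br → oxidation state -1.
After: C2 has 1 bond to C, 2 bonds to H, 1 bond to Li → oxidation state -3.
Δ = -3 − (-1) = -2, so this is a reduction at C2.

-2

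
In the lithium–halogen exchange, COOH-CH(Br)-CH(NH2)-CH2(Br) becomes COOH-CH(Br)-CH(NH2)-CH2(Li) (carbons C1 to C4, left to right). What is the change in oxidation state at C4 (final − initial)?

Before: C4 has 1 bond to C, 2 bonds to H, 1 bond to Br → oxidation state -1.
After: C4 has 1 bond to C, 2 bonds to H, 1 bond to Li → oxidation state -3.
Δ = -3 − (-1) = -2, so this is a reduction at C4.

-2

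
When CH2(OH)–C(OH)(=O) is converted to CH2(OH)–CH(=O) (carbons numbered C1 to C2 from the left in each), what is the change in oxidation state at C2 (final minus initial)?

Before: C2 has 1 bond to C, 3 bonds to O → oxidation state +3.
After: C2 has 1 bond to C, 1 bond to H, 2 bonds to O → oxidation state +1.
Δ = +1 − (+3) = -2, so this is a reduction at C2.

-2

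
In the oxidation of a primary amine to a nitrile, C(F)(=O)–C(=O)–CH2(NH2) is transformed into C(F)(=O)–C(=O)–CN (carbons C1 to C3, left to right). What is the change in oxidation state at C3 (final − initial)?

Before: C3 has 1 bond to C, 2 bonds to H, 1 bond to N → oxidation state -1.
After: C3 has 1 bond to C, 3 bonds to N → oxidation state +3.
Δ = +3 − (-1) = +4, so this is an oxidation at C3.

+4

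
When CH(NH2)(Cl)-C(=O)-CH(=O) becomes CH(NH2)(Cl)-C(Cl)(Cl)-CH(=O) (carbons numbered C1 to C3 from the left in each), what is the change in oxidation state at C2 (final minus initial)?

Before: C2 has 2 bonds to C, 2 bonds to O → oxidation state +2.
After: C2 has 2 bonds to C, 2 bonds to Cl → oxidation state +2.
Δ = +2 − (+2) = 0, so no net redox change at C2.

0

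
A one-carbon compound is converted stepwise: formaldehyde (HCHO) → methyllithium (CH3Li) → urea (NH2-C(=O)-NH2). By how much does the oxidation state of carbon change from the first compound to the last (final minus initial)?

+4

Carbon oxidation states along the series — formaldehyde: 0, methyllithium: -4, urea: +4.
Net change = +4 − (0) = +4.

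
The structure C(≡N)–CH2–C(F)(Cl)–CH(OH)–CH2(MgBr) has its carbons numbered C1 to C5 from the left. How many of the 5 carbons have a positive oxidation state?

Bonds to more-electronegative neighbours contribute +1 each, bonds to H or metals contribute −1 each, and C–C bonds contribute 0. Tallying each carbon:
C1: 1C, 3N → 0 + 3 = +3
C2: 2C, 2H → 0 − 2 = -2
C3: 2C, 1F, 1Cl → 0 + 1 + 1 = +2
C4: 2C, 1H, 1O → 0 − 1 + 1 = 0
C5: 1C, 2H, 1Mg → 0 − 2 − 1 = -3
2 carbons (C1, C3) meet the condition.

2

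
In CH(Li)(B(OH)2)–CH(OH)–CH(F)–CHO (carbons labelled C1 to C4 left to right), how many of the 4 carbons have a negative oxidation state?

Tallying each carbon's bonds:
C1: 1C, 1H, 1Li, 1B → 0 − 1 − 1 − 1 = -3
C2: 2C, 1H, 1O → 0 − 1 + 1 = 0
C3: 2C, 1H, 1F → 0 − 1 + 1 = 0
C4: 1C, 1H, 2O → 0 − 1 + 2 = +1
1 carbon (C1) meets the condition.

1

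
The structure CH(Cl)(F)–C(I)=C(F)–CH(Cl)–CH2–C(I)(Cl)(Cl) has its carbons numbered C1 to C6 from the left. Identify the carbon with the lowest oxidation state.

C5

Count +1 for every bond to an atom more electronegative than carbon and −1 for every bond to one less electronegative; C–C bonds are 0. Tallying each carbon:
C1: 1C, 1H, 1F, 1Cl → 0 − 1 + 1 + 1 = +1
C2: 3C, 1I → 0 + 1 = +1
C3: 3C, 1F → 0 + 1 = +1
C4: 2C, 1H, 1Cl → 0 − 1 + 1 = 0
C5: 2C, 2H → 0 − 2 = -2
C6: 1C, 2Cl, 1I → 0 + 2 + 1 = +3
The most reduced carbon is C5 at -2.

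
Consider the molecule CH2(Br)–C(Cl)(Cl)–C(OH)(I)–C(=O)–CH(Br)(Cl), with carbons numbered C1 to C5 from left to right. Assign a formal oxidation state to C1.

-1

C1 has one bond to C (0), one bond to H (-1), one bond to Br (+1), one bond to H (-1).
Oxidation state = 0 − 1 + 1 − 1 = -1.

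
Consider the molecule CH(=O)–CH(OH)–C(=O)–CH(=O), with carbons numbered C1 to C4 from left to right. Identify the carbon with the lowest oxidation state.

C2

Tallying each carbon's bonds:
C1: 1C, 1H, 2O → 0 − 1 + 2 = +1
C2: 2C, 1H, 1O → 0 − 1 + 1 = 0
C3: 2C, 2O → 0 + 2 = +2
C4: 1C, 1H, 2O → 0 − 1 + 2 = +1
The most reduced carbon is C2 at 0.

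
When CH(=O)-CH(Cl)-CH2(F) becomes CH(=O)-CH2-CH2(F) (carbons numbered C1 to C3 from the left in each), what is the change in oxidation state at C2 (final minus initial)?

Before: C2 has 2 bonds to C, 1 bond to H, 1 bond to Cl → oxidation state 0.
After: C2 has 2 bonds to C, 2 bonds to H → oxidation state -2.
Δ = -2 − (0) = -2, so this is a reduction at C2.

-2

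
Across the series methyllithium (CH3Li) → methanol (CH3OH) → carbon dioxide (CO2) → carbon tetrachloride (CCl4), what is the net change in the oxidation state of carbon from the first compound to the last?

Carbon oxidation states along the series — methyllithium: -4, methanol: -2, carbon dioxide: +4, carbon tetrachloride: +4.
Net change = +4 − (-4) = +8.

+8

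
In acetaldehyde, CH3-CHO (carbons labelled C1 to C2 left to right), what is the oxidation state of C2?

Each bond to a more electronegative atom (O, N, halogen) counts +1, each bond to a less electronegative atom (H, metal, B, Si) counts −1, and each C–C bond counts 0.
C2 has one bond to H (-1), a double bond to O (2×+1 = +2), one bond to C (0).
Oxidation state = -1 + 2 + 0 = +1.

+1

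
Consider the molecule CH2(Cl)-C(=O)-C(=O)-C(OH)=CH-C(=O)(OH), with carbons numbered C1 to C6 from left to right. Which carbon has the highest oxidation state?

C6

Count +1 for every bond to an atom more electronegative than carbon and −1 for every bond to one less electronegative; C–C bonds are 0. Tallying each carbon:
C1: 1C, 2H, 1Cl → 0 − 2 + 1 = -1
C2: 2C, 2O → 0 + 2 = +2
C3: 2C, 2O → 0 + 2 = +2
C4: 3C, 1O → 0 + 1 = +1
C5: 3C, 1H → 0 − 1 = -1
C6: 1C, 3O → 0 + 3 = +3
The most oxidised carbon is C6 at +3.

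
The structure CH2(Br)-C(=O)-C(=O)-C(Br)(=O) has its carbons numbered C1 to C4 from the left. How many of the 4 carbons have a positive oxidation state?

Tallying each carbon's bonds:
C1: 1C, 2H, 1Br → 0 − 2 + 1 = -1
C2: 2C, 2O → 0 + 2 = +2
C3: 2C, 2O → 0 + 2 = +2
C4: 1C, 2O, 1Br → 0 + 2 + 1 = +3
3 carbons (C2, C3, C4) meet the condition.

3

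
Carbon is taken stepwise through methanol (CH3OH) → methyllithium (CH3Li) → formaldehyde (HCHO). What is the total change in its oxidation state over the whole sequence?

+2

Carbon oxidation states along the series — methanol: -2, methyllithium: -4, formaldehyde: 0.
Net change = 0 − (-2) = +2.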